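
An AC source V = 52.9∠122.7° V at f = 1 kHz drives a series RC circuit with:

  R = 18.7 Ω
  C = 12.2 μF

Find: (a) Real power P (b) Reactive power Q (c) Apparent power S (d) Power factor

Step 1 — Angular frequency: ω = 2π·f = 2π·1000 = 6283 rad/s.
Step 2 — Component impedances:
  R: Z = R = 18.7 Ω
  C: Z = 1/(jωC) = -j/(ω·C) = 0 - j13.05 Ω
Step 3 — Series combination: Z_total = R + C = 18.7 - j13.05 Ω = 22.8∠-34.9° Ω.
Step 4 — Source phasor: V = 52.9∠122.7° V = -28.58 + j44.52 V.
Step 5 — Current: I = V / Z = -2.145 + j0.8841 A = 2.32∠157.6° A.
Step 6 — Complex power: S = V·I* = 100.7 - j70.22 VA.
Step 7 — Real power: P = Re(S) = 100.7 W.
Step 8 — Reactive power: Q = Im(S) = -70.22 VAR.
Step 9 — Apparent power: |S| = 122.7 VA.
Step 10 — Power factor: PF = P/|S| = 0.8201 (leading).

(a) P = 100.7 W  (b) Q = -70.22 VAR  (c) S = 122.7 VA  (d) PF = 0.8201 (leading)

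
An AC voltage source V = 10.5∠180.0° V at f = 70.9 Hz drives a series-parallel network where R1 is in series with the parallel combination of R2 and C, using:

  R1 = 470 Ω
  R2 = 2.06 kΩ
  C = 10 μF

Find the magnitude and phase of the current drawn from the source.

Step 1 — Angular frequency: ω = 2π·f = 2π·70.9 = 445.5 rad/s.
Step 2 — Component impedances:
  R1: Z = R = 470 Ω
  R2: Z = R = 2060 Ω
  C: Z = 1/(jωC) = -j/(ω·C) = 0 - j224.5 Ω
Step 3 — Parallel branch: R2 || C = 1/(1/R2 + 1/C) = 24.17 - j221.8 Ω.
Step 4 — Series with R1: Z_total = R1 + (R2 || C) = 494.2 - j221.8 Ω = 541.7∠-24.2° Ω.
Step 5 — Source phasor: V = 10.5∠180.0° V = -10.5 V.
Step 6 — Ohm's law: I = V / Z_total = (-10.5) / (494.2 - j221.8) = -0.01768 - j0.007939 A.
Step 7 — Convert to polar: |I| = 0.01938 A, ∠I = -155.8°.

I = 0.01938∠-155.8° A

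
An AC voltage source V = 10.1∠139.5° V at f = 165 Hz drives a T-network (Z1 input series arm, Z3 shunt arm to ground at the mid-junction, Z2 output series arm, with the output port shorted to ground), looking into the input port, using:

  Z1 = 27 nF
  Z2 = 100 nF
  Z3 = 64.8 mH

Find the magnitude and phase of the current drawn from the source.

Step 1 — Angular frequency: ω = 2π·f = 2π·165 = 1037 rad/s.
Step 2 — Component impedances:
  Z1: Z = 1/(jωC) = -j/(ω·C) = 0 - j3.573e+04 Ω
  Z2: Z = 1/(jωC) = -j/(ω·C) = 0 - j9646 Ω
  Z3: Z = jωL = j·1037·0.0648 = 0 + j67.18 Ω
Step 3 — With the output port shorted to ground, the output series arm Z2 runs from the junction to ground; the shunt arm Z3 also runs from the junction to ground. They appear in parallel: Z3 || Z2 = 0 + j67.65 Ω.
Step 4 — Series with input arm Z1: Z_in = Z1 + (Z3 || Z2) = 0 - j3.566e+04 Ω = 3.566e+04∠-90.0° Ω.
Step 5 — Source phasor: V = 10.1∠139.5° V = -7.68 + j6.559 V.
Step 6 — Ohm's law: I = V / Z_total = (-7.68 + j6.559) / (0 - j3.566e+04) = -0.000184 - j0.0002154 A.
Step 7 — Convert to polar: |I| = 0.0002833 A, ∠I = -130.5°.

I = 0.0002833∠-130.5° A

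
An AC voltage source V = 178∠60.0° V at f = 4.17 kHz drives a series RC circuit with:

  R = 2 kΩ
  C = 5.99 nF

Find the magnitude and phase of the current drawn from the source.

Step 1 — Angular frequency: ω = 2π·f = 2π·4170 = 2.62e+04 rad/s.
Step 2 — Component impedances:
  R: Z = R = 2000 Ω
  C: Z = 1/(jωC) = -j/(ω·C) = 0 - j6372 Ω
Step 3 — Series combination: Z_total = R + C = 2000 - j6372 Ω = 6678∠-72.6° Ω.
Step 4 — Source phasor: V = 178∠60.0° V = 89 + j154.2 V.
Step 5 — Ohm's law: I = V / Z_total = (89 + j154.2) / (2000 - j6372) = -0.01803 + j0.01963 A.
Step 6 — Convert to polar: |I| = 0.02665 A, ∠I = 132.6°.

I = 0.02665∠132.6° A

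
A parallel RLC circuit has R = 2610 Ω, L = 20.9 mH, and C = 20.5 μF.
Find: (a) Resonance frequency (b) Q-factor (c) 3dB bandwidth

Step 1 — Resonance: ω₀ = 1/√(LC) = 1/√(0.0209·2.05e-05) = 1528 rad/s.
Step 2 — f₀ = ω₀/(2π) = 243.1 Hz.
Step 3 — Parallel Q: Q = R/(ω₀L) = 2610/(1528·0.0209) = 81.74.
Step 4 — Bandwidth: Δω = ω₀/Q = 18.69 rad/s; BW = Δω/(2π) = 2.975 Hz.

(a) f₀ = 243.1 Hz  (b) Q = 81.74  (c) BW = 2.975 Hz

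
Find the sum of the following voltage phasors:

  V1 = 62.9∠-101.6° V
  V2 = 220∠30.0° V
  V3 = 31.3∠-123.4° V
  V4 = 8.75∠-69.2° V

Step 1 — Convert each phasor to rectangular form:
  V1 = 62.9·(cos(-101.6°) + j·sin(-101.6°)) = -12.65 - j61.62 V
  V2 = 220·(cos(30.0°) + j·sin(30.0°)) = 190.5 + j110 V
  V3 = 31.3·(cos(-123.4°) + j·sin(-123.4°)) = -17.23 - j26.13 V
  V4 = 8.75·(cos(-69.2°) + j·sin(-69.2°)) = 3.107 - j8.18 V
Step 2 — Sum components: V_total = 163.8 + j14.07 V.
Step 3 — Convert to polar: |V_total| = 164.4 V, ∠V_total = 4.9°.

V_total = 164.4∠4.9° V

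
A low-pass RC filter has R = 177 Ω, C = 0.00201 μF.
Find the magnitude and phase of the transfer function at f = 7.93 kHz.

Step 1 — Angular frequency: ω = 2π·7930 = 4.983e+04 rad/s.
Step 2 — Transfer function: H(jω) = 1/(1 + jωRC).
Step 3 — Denominator: 1 + jωRC = 1 + j·4.983e+04·177·2.01e-09 = 1 + j0.01773.
Step 4 — H = 0.9997 - j0.01772.
Step 5 — Magnitude: |H| = 0.9998 (-0.0 dB); phase: φ = -1.0°.

|H| = 0.9998 (-0.0 dB), φ = -1.0°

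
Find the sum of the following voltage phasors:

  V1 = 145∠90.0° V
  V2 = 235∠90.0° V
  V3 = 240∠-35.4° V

Step 1 — Convert each phasor to rectangular form:
  V1 = 145·(cos(90.0°) + j·sin(90.0°)) = 0 + j145 V
  V2 = 235·(cos(90.0°) + j·sin(90.0°)) = 0 + j235 V
  V3 = 240·(cos(-35.4°) + j·sin(-35.4°)) = 195.6 - j139 V
Step 2 — Sum components: V_total = 195.6 + j241 V.
Step 3 — Convert to polar: |V_total| = 310.4 V, ∠V_total = 50.9°.

V_total = 310.4∠50.9° V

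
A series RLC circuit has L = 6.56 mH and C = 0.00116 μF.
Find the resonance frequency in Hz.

Step 1 — Resonance condition Im(Z)=0 gives ω₀ = 1/√(LC).
Step 2 — ω₀ = 1/√(0.00656·1.16e-09) = 3.625e+05 rad/s.
Step 3 — f₀ = ω₀/(2π) = 5.77e+04 Hz.

f₀ = 5.77e+04 Hz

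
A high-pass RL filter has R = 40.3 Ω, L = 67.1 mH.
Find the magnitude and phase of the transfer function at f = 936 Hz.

Step 1 — Angular frequency: ω = 2π·936 = 5881 rad/s.
Step 2 — Transfer function: H(jω) = jωL/(R + jωL).
Step 3 — Numerator jωL = j·394.6; denominator R + jωL = 40.3 + j394.6.
Step 4 — H = 0.9897 + j0.1011.
Step 5 — Magnitude: |H| = 0.9948 (-0.0 dB); phase: φ = 5.8°.

|H| = 0.9948 (-0.0 dB), φ = 5.8°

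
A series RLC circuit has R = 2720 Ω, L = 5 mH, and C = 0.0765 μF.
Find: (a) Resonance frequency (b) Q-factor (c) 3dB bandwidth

Step 1 — Resonance: ω₀ = 1/√(LC) = 1/√(0.005·7.65e-08) = 5.113e+04 rad/s.
Step 2 — f₀ = ω₀/(2π) = 8138 Hz.
Step 3 — Series Q: Q = ω₀L/R = 5.113e+04·0.005/2720 = 0.09399.
Step 4 — Bandwidth: Δω = ω₀/Q = 5.44e+05 rad/s; BW = Δω/(2π) = 8.658e+04 Hz.

(a) f₀ = 8138 Hz  (b) Q = 0.09399  (c) BW = 8.658e+04 Hz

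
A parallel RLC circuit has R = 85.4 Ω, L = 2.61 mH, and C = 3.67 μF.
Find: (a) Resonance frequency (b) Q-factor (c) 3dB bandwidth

Step 1 — Resonance: ω₀ = 1/√(LC) = 1/√(0.00261·3.67e-06) = 1.022e+04 rad/s.
Step 2 — f₀ = ω₀/(2π) = 1626 Hz.
Step 3 — Parallel Q: Q = R/(ω₀L) = 85.4/(1.022e+04·0.00261) = 3.202.
Step 4 — Bandwidth: Δω = ω₀/Q = 3191 rad/s; BW = Δω/(2π) = 507.8 Hz.

(a) f₀ = 1626 Hz  (b) Q = 3.202  (c) BW = 507.8 Hz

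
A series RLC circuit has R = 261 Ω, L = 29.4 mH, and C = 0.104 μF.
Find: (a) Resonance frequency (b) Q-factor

Step 1 — Resonance condition Im(Z)=0 gives ω₀ = 1/√(LC).
Step 2 — ω₀ = 1/√(0.0294·1.04e-07) = 1.808e+04 rad/s.
Step 3 — f₀ = ω₀/(2π) = 2878 Hz.
Step 4 — Series Q: Q = ω₀L/R = 1.808e+04·0.0294/261 = 2.037.

(a) f₀ = 2878 Hz  (b) Q = 2.037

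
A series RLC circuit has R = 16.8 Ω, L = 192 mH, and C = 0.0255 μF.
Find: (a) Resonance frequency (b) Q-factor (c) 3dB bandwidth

Step 1 — Resonance condition Im(Z)=0 gives ω₀ = 1/√(LC).
Step 2 — ω₀ = 1/√(0.192·2.55e-08) = 1.429e+04 rad/s.
Step 3 — f₀ = ω₀/(2π) = 2275 Hz.
Step 4 — Series Q: Q = ω₀L/R = 1.429e+04·0.192/16.8 = 163.3.
Step 5 — 3dB bandwidth: Δω = ω₀/Q = 87.5 rad/s; BW = Δω/(2π) = 13.93 Hz.

(a) f₀ = 2275 Hz  (b) Q = 163.3  (c) BW = 13.93 Hz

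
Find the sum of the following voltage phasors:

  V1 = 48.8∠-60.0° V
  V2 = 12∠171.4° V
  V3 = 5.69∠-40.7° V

Step 1 — Convert each phasor to rectangular form:
  V1 = 48.8·(cos(-60.0°) + j·sin(-60.0°)) = 24.4 - j42.26 V
  V2 = 12·(cos(171.4°) + j·sin(171.4°)) = -11.87 + j1.794 V
  V3 = 5.69·(cos(-40.7°) + j·sin(-40.7°)) = 4.314 - j3.71 V
Step 2 — Sum components: V_total = 16.85 - j44.18 V.
Step 3 — Convert to polar: |V_total| = 47.28 V, ∠V_total = -69.1°.

V_total = 47.28∠-69.1° V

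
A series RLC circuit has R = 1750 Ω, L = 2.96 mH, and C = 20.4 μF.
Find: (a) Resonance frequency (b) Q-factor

Step 1 — Resonance condition Im(Z)=0 gives ω₀ = 1/√(LC).
Step 2 — ω₀ = 1/√(0.00296·2.04e-05) = 4069 rad/s.
Step 3 — f₀ = ω₀/(2π) = 647.7 Hz.
Step 4 — Series Q: Q = ω₀L/R = 4069·0.00296/1750 = 0.006883.

(a) f₀ = 647.7 Hz  (b) Q = 0.006883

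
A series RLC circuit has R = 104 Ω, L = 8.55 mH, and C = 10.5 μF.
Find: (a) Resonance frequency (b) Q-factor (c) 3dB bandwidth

Step 1 — Resonance condition Im(Z)=0 gives ω₀ = 1/√(LC).
Step 2 — ω₀ = 1/√(0.00855·1.05e-05) = 3338 rad/s.
Step 3 — f₀ = ω₀/(2π) = 531.2 Hz.
Step 4 — Series Q: Q = ω₀L/R = 3338·0.00855/104 = 0.2744.
Step 5 — 3dB bandwidth: Δω = ω₀/Q = 1.216e+04 rad/s; BW = Δω/(2π) = 1936 Hz.

(a) f₀ = 531.2 Hz  (b) Q = 0.2744  (c) BW = 1936 Hz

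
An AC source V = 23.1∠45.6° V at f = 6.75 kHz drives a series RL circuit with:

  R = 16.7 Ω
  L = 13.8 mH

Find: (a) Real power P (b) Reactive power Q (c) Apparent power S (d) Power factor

Step 1 — Angular frequency: ω = 2π·f = 2π·6750 = 4.241e+04 rad/s.
Step 2 — Component impedances:
  R: Z = R = 16.7 Ω
  L: Z = jωL = j·4.241e+04·0.0138 = 0 + j585.3 Ω
Step 3 — Series combination: Z_total = R + L = 16.7 + j585.3 Ω = 585.5∠88.4° Ω.
Step 4 — Source phasor: V = 23.1∠45.6° V = 16.16 + j16.5 V.
Step 5 — Current: I = V / Z = 0.02896 - j0.02679 A = 0.03945∠-42.8° A.
Step 6 — Complex power: S = V·I* = 0.02599 + j0.911 VA.
Step 7 — Real power: P = Re(S) = 0.02599 W.
Step 8 — Reactive power: Q = Im(S) = 0.911 VAR.
Step 9 — Apparent power: |S| = 0.9113 VA.
Step 10 — Power factor: PF = P/|S| = 0.02852 (lagging).

(a) P = 0.02599 W  (b) Q = 0.911 VAR  (c) S = 0.9113 VA  (d) PF = 0.02852 (lagging)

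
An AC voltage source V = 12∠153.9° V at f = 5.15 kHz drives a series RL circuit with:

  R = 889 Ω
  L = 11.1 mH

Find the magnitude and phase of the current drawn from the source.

Step 1 — Angular frequency: ω = 2π·f = 2π·5150 = 3.236e+04 rad/s.
Step 2 — Component impedances:
  R: Z = R = 889 Ω
  L: Z = jωL = j·3.236e+04·0.0111 = 0 + j359.2 Ω
Step 3 — Series combination: Z_total = R + L = 889 + j359.2 Ω = 958.8∠22.0° Ω.
Step 4 — Source phasor: V = 12∠153.9° V = -10.78 + j5.279 V.
Step 5 — Ohm's law: I = V / Z_total = (-10.78 + j5.279) / (889 + j359.2) = -0.008358 + j0.009315 A.
Step 6 — Convert to polar: |I| = 0.01252 A, ∠I = 131.9°.

I = 0.01252∠131.9° A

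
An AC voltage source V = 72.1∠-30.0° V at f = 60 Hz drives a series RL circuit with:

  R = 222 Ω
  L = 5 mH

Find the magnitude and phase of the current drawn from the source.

Step 1 — Angular frequency: ω = 2π·f = 2π·60 = 377 rad/s.
Step 2 — Component impedances:
  R: Z = R = 222 Ω
  L: Z = jωL = j·377·0.005 = 0 + j1.885 Ω
Step 3 — Series combination: Z_total = R + L = 222 + j1.885 Ω = 222∠0.5° Ω.
Step 4 — Source phasor: V = 72.1∠-30.0° V = 62.44 - j36.05 V.
Step 5 — Ohm's law: I = V / Z_total = (62.44 - j36.05) / (222 + j1.885) = 0.2799 - j0.1648 A.
Step 6 — Convert to polar: |I| = 0.3248 A, ∠I = -30.5°.

I = 0.3248∠-30.5° A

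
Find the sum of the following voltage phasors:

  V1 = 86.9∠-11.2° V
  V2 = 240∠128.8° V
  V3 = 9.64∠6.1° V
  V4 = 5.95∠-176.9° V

Step 1 — Convert each phasor to rectangular form:
  V1 = 86.9·(cos(-11.2°) + j·sin(-11.2°)) = 85.25 - j16.88 V
  V2 = 240·(cos(128.8°) + j·sin(128.8°)) = -150.4 + j187 V
  V3 = 9.64·(cos(6.1°) + j·sin(6.1°)) = 9.585 + j1.024 V
  V4 = 5.95·(cos(-176.9°) + j·sin(-176.9°)) = -5.941 - j0.3218 V
Step 2 — Sum components: V_total = -61.5 + j170.9 V.
Step 3 — Convert to polar: |V_total| = 181.6 V, ∠V_total = 109.8°.

V_total = 181.6∠109.8° V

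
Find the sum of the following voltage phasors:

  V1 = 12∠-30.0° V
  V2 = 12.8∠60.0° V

Step 1 — Convert each phasor to rectangular form:
  V1 = 12·(cos(-30.0°) + j·sin(-30.0°)) = 10.39 - j6 V
  V2 = 12.8·(cos(60.0°) + j·sin(60.0°)) = 6.4 + j11.09 V
Step 2 — Sum components: V_total = 16.79 + j5.085 V.
Step 3 — Convert to polar: |V_total| = 17.55 V, ∠V_total = 16.8°.

V_total = 17.55∠16.8° V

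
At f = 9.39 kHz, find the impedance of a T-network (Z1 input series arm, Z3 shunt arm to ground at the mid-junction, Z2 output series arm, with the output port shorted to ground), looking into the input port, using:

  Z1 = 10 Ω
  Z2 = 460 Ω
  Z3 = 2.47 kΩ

Step 1 — Angular frequency: ω = 2π·f = 2π·9390 = 5.9e+04 rad/s.
Step 2 — Component impedances:
  Z1: Z = R = 10 Ω
  Z2: Z = R = 460 Ω
  Z3: Z = R = 2470 Ω
Step 3 — With the output port shorted to ground, the output series arm Z2 runs from the junction to ground; the shunt arm Z3 also runs from the junction to ground. They appear in parallel: Z3 || Z2 = 387.8 Ω.
Step 4 — Series with input arm Z1: Z_in = Z1 + (Z3 || Z2) = 397.8 Ω = 397.8∠0.0° Ω.

Z = 397.8 Ω = 397.8∠0.0° Ω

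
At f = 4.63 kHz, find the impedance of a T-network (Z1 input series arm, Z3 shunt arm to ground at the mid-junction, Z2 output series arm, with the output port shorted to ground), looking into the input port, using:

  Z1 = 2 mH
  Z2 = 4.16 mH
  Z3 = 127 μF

Step 1 — Angular frequency: ω = 2π·f = 2π·4630 = 2.909e+04 rad/s.
Step 2 — Component impedances:
  Z1: Z = jωL = j·2.909e+04·0.002 = 0 + j58.18 Ω
  Z2: Z = jωL = j·2.909e+04·0.00416 = 0 + j121 Ω
  Z3: Z = 1/(jωC) = -j/(ω·C) = 0 - j0.2707 Ω
Step 3 — With the output port shorted to ground, the output series arm Z2 runs from the junction to ground; the shunt arm Z3 also runs from the junction to ground. They appear in parallel: Z3 || Z2 = 0 - j0.2713 Ω.
Step 4 — Series with input arm Z1: Z_in = Z1 + (Z3 || Z2) = 0 + j57.91 Ω = 57.91∠90.0° Ω.

Z = 0 + j57.91 Ω = 57.91∠90.0° Ω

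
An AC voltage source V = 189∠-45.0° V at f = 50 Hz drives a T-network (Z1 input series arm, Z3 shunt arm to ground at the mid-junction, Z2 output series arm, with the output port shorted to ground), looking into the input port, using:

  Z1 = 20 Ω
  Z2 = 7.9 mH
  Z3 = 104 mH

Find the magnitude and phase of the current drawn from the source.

Step 1 — Angular frequency: ω = 2π·f = 2π·50 = 314.2 rad/s.
Step 2 — Component impedances:
  Z1: Z = R = 20 Ω
  Z2: Z = jωL = j·314.2·0.0079 = 0 + j2.482 Ω
  Z3: Z = jωL = j·314.2·0.104 = 0 + j32.67 Ω
Step 3 — With the output port shorted to ground, the output series arm Z2 runs from the junction to ground; the shunt arm Z3 also runs from the junction to ground. They appear in parallel: Z3 || Z2 = 0 + j2.307 Ω.
Step 4 — Series with input arm Z1: Z_in = Z1 + (Z3 || Z2) = 20 + j2.307 Ω = 20.13∠6.6° Ω.
Step 5 — Source phasor: V = 189∠-45.0° V = 133.6 - j133.6 V.
Step 6 — Ohm's law: I = V / Z_total = (133.6 - j133.6) / (20 + j2.307) = 5.834 - j7.355 A.
Step 7 — Convert to polar: |I| = 9.388 A, ∠I = -51.6°.

I = 9.388∠-51.6° A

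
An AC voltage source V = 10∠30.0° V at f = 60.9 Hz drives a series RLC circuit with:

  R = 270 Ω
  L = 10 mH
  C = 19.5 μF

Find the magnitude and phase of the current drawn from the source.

Step 1 — Angular frequency: ω = 2π·f = 2π·60.9 = 382.6 rad/s.
Step 2 — Component impedances:
  R: Z = R = 270 Ω
  L: Z = jωL = j·382.6·0.01 = 0 + j3.826 Ω
  C: Z = 1/(jωC) = -j/(ω·C) = 0 - j134 Ω
Step 3 — Series combination: Z_total = R + L + C = 270 - j130.2 Ω = 299.8∠-25.7° Ω.
Step 4 — Source phasor: V = 10∠30.0° V = 8.66 + j5 V.
Step 5 — Ohm's law: I = V / Z_total = (8.66 + j5) / (270 - j130.2) = 0.01878 + j0.02757 A.
Step 6 — Convert to polar: |I| = 0.03336 A, ∠I = 55.7°.

I = 0.03336∠55.7° A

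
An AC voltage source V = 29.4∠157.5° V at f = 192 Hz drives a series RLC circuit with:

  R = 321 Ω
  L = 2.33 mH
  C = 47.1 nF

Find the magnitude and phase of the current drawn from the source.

Step 1 — Angular frequency: ω = 2π·f = 2π·192 = 1206 rad/s.
Step 2 — Component impedances:
  R: Z = R = 321 Ω
  L: Z = jωL = j·1206·0.00233 = 0 + j2.811 Ω
  C: Z = 1/(jωC) = -j/(ω·C) = 0 - j1.76e+04 Ω
Step 3 — Series combination: Z_total = R + L + C = 321 - j1.76e+04 Ω = 1.76e+04∠-89.0° Ω.
Step 4 — Source phasor: V = 29.4∠157.5° V = -27.16 + j11.25 V.
Step 5 — Ohm's law: I = V / Z_total = (-27.16 + j11.25) / (321 - j1.76e+04) = -0.0006673 - j0.001531 A.
Step 6 — Convert to polar: |I| = 0.00167 A, ∠I = -113.5°.

I = 0.00167∠-113.5° A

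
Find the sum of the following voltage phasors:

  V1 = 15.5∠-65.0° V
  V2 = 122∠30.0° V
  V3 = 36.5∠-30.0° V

Step 1 — Convert each phasor to rectangular form:
  V1 = 15.5·(cos(-65.0°) + j·sin(-65.0°)) = 6.551 - j14.05 V
  V2 = 122·(cos(30.0°) + j·sin(30.0°)) = 105.7 + j61 V
  V3 = 36.5·(cos(-30.0°) + j·sin(-30.0°)) = 31.61 - j18.25 V
Step 2 — Sum components: V_total = 143.8 + j28.7 V.
Step 3 — Convert to polar: |V_total| = 146.7 V, ∠V_total = 11.3°.

V_total = 146.7∠11.3° V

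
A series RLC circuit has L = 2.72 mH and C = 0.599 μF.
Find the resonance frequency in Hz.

Step 1 — Resonance condition Im(Z)=0 gives ω₀ = 1/√(LC).
Step 2 — ω₀ = 1/√(0.00272·5.99e-07) = 2.477e+04 rad/s.
Step 3 — f₀ = ω₀/(2π) = 3943 Hz.

f₀ = 3943 Hz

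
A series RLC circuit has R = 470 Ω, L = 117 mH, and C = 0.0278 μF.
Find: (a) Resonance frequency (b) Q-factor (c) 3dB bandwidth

Step 1 — Resonance condition Im(Z)=0 gives ω₀ = 1/√(LC).
Step 2 — ω₀ = 1/√(0.117·2.78e-08) = 1.753e+04 rad/s.
Step 3 — f₀ = ω₀/(2π) = 2791 Hz.
Step 4 — Series Q: Q = ω₀L/R = 1.753e+04·0.117/470 = 4.365.
Step 5 — 3dB bandwidth: Δω = ω₀/Q = 4017 rad/s; BW = Δω/(2π) = 639.3 Hz.

(a) f₀ = 2791 Hz  (b) Q = 4.365  (c) BW = 639.3 Hz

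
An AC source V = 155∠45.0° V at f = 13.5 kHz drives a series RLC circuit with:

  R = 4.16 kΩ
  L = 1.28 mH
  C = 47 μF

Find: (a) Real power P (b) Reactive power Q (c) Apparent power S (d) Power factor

Step 1 — Angular frequency: ω = 2π·f = 2π·1.35e+04 = 8.482e+04 rad/s.
Step 2 — Component impedances:
  R: Z = R = 4160 Ω
  L: Z = jωL = j·8.482e+04·0.00128 = 0 + j108.6 Ω
  C: Z = 1/(jωC) = -j/(ω·C) = 0 - j0.2508 Ω
Step 3 — Series combination: Z_total = R + L + C = 4160 + j108.3 Ω = 4161∠1.5° Ω.
Step 4 — Source phasor: V = 155∠45.0° V = 109.6 + j109.6 V.
Step 5 — Current: I = V / Z = 0.02701 + j0.02564 A = 0.03725∠43.5° A.
Step 6 — Complex power: S = V·I* = 5.771 + j0.1503 VA.
Step 7 — Real power: P = Re(S) = 5.771 W.
Step 8 — Reactive power: Q = Im(S) = 0.1503 VAR.
Step 9 — Apparent power: |S| = 5.773 VA.
Step 10 — Power factor: PF = P/|S| = 0.9997 (lagging).

(a) P = 5.771 W  (b) Q = 0.1503 VAR  (c) S = 5.773 VA  (d) PF = 0.9997 (lagging)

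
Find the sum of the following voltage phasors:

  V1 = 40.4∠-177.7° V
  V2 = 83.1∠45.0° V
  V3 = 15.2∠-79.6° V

Step 1 — Convert each phasor to rectangular form:
  V1 = 40.4·(cos(-177.7°) + j·sin(-177.7°)) = -40.37 - j1.621 V
  V2 = 83.1·(cos(45.0°) + j·sin(45.0°)) = 58.76 + j58.76 V
  V3 = 15.2·(cos(-79.6°) + j·sin(-79.6°)) = 2.744 - j14.95 V
Step 2 — Sum components: V_total = 21.14 + j42.19 V.
Step 3 — Convert to polar: |V_total| = 47.19 V, ∠V_total = 63.4°.

V_total = 47.19∠63.4° V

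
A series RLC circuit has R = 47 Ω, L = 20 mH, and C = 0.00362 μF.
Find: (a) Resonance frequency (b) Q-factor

Step 1 — Resonance condition Im(Z)=0 gives ω₀ = 1/√(LC).
Step 2 — ω₀ = 1/√(0.02·3.62e-09) = 1.175e+05 rad/s.
Step 3 — f₀ = ω₀/(2π) = 1.87e+04 Hz.
Step 4 — Series Q: Q = ω₀L/R = 1.175e+05·0.02/47 = 50.01.

(a) f₀ = 1.87e+04 Hz  (b) Q = 50.01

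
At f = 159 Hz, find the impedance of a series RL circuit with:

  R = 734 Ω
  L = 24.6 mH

Step 1 — Angular frequency: ω = 2π·f = 2π·159 = 999 rad/s.
Step 2 — Component impedances:
  R: Z = R = 734 Ω
  L: Z = jωL = j·999·0.0246 = 0 + j24.58 Ω
Step 3 — Series combination: Z_total = R + L = 734 + j24.58 Ω = 734.4∠1.9° Ω.

Z = 734 + j24.58 Ω = 734.4∠1.9° Ω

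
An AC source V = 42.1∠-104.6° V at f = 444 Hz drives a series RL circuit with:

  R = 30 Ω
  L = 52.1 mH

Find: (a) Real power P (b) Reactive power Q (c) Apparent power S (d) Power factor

Step 1 — Angular frequency: ω = 2π·f = 2π·444 = 2790 rad/s.
Step 2 — Component impedances:
  R: Z = R = 30 Ω
  L: Z = jωL = j·2790·0.0521 = 0 + j145.3 Ω
Step 3 — Series combination: Z_total = R + L = 30 + j145.3 Ω = 148.4∠78.3° Ω.
Step 4 — Source phasor: V = 42.1∠-104.6° V = -10.61 - j40.74 V.
Step 5 — Current: I = V / Z = -0.2833 + j0.01454 A = 0.2837∠177.1° A.
Step 6 — Complex power: S = V·I* = 2.414 + j11.7 VA.
Step 7 — Real power: P = Re(S) = 2.414 W.
Step 8 — Reactive power: Q = Im(S) = 11.7 VAR.
Step 9 — Apparent power: |S| = 11.94 VA.
Step 10 — Power factor: PF = P/|S| = 0.2021 (lagging).

(a) P = 2.414 W  (b) Q = 11.7 VAR  (c) S = 11.94 VA  (d) PF = 0.2021 (lagging)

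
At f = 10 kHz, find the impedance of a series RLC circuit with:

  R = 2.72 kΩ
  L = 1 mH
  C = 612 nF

Step 1 — Angular frequency: ω = 2π·f = 2π·1e+04 = 6.283e+04 rad/s.
Step 2 — Component impedances:
  R: Z = R = 2720 Ω
  L: Z = jωL = j·6.283e+04·0.001 = 0 + j62.83 Ω
  C: Z = 1/(jωC) = -j/(ω·C) = 0 - j26.01 Ω
Step 3 — Series combination: Z_total = R + L + C = 2720 + j36.83 Ω = 2720∠0.8° Ω.

Z = 2720 + j36.83 Ω = 2720∠0.8° Ω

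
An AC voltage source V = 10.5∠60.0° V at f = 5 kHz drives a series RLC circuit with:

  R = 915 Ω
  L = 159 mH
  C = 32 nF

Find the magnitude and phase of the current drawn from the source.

Step 1 — Angular frequency: ω = 2π·f = 2π·5000 = 3.142e+04 rad/s.
Step 2 — Component impedances:
  R: Z = R = 915 Ω
  L: Z = jωL = j·3.142e+04·0.159 = 0 + j4995 Ω
  C: Z = 1/(jωC) = -j/(ω·C) = 0 - j994.7 Ω
Step 3 — Series combination: Z_total = R + L + C = 915 + j4000 Ω = 4104∠77.1° Ω.
Step 4 — Source phasor: V = 10.5∠60.0° V = 5.25 + j9.093 V.
Step 5 — Ohm's law: I = V / Z_total = (5.25 + j9.093) / (915 + j4000) = 0.002445 - j0.0007531 A.
Step 6 — Convert to polar: |I| = 0.002559 A, ∠I = -17.1°.

I = 0.002559∠-17.1° A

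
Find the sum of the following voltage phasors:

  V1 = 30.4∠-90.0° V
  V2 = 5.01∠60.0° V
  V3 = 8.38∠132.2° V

Step 1 — Convert each phasor to rectangular form:
  V1 = 30.4·(cos(-90.0°) + j·sin(-90.0°)) = 0 - j30.4 V
  V2 = 5.01·(cos(60.0°) + j·sin(60.0°)) = 2.505 + j4.339 V
  V3 = 8.38·(cos(132.2°) + j·sin(132.2°)) = -5.629 + j6.208 V
Step 2 — Sum components: V_total = -3.124 - j19.85 V.
Step 3 — Convert to polar: |V_total| = 20.1 V, ∠V_total = -98.9°.

V_total = 20.1∠-98.9° V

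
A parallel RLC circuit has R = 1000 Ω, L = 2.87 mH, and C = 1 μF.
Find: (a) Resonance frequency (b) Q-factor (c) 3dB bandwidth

Step 1 — Resonance: ω₀ = 1/√(LC) = 1/√(0.00287·1e-06) = 1.867e+04 rad/s.
Step 2 — f₀ = ω₀/(2π) = 2971 Hz.
Step 3 — Parallel Q: Q = R/(ω₀L) = 1000/(1.867e+04·0.00287) = 18.67.
Step 4 — Bandwidth: Δω = ω₀/Q = 1000 rad/s; BW = Δω/(2π) = 159.2 Hz.

(a) f₀ = 2971 Hz  (b) Q = 18.67  (c) BW = 159.2 Hz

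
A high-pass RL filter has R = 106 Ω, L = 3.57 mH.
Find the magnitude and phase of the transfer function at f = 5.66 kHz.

Step 1 — Angular frequency: ω = 2π·5660 = 3.556e+04 rad/s.
Step 2 — Transfer function: H(jω) = jωL/(R + jωL).
Step 3 — Numerator jωL = j·127; denominator R + jωL = 106 + j127.
Step 4 — H = 0.5892 + j0.492.
Step 5 — Magnitude: |H| = 0.7676 (-2.3 dB); phase: φ = 39.9°.

|H| = 0.7676 (-2.3 dB), φ = 39.9°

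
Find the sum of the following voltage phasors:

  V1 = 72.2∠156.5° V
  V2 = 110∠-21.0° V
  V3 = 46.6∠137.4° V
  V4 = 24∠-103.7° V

Step 1 — Convert each phasor to rectangular form:
  V1 = 72.2·(cos(156.5°) + j·sin(156.5°)) = -66.21 + j28.79 V
  V2 = 110·(cos(-21.0°) + j·sin(-21.0°)) = 102.7 - j39.42 V
  V3 = 46.6·(cos(137.4°) + j·sin(137.4°)) = -34.3 + j31.54 V
  V4 = 24·(cos(-103.7°) + j·sin(-103.7°)) = -5.684 - j23.32 V
Step 2 — Sum components: V_total = -3.504 - j2.406 V.
Step 3 — Convert to polar: |V_total| = 4.25 V, ∠V_total = -145.5°.

V_total = 4.25∠-145.5° V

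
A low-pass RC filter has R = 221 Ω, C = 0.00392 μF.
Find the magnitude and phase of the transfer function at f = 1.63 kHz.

Step 1 — Angular frequency: ω = 2π·1630 = 1.024e+04 rad/s.
Step 2 — Transfer function: H(jω) = 1/(1 + jωRC).
Step 3 — Denominator: 1 + jωRC = 1 + j·1.024e+04·221·3.92e-09 = 1 + j0.008872.
Step 4 — H = 0.9999 - j0.008872.
Step 5 — Magnitude: |H| = 1 (-0.0 dB); phase: φ = -0.5°.

|H| = 1 (-0.0 dB), φ = -0.5°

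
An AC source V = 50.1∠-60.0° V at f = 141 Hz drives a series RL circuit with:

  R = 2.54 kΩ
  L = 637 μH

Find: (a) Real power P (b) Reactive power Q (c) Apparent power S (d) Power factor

Step 1 — Angular frequency: ω = 2π·f = 2π·141 = 885.9 rad/s.
Step 2 — Component impedances:
  R: Z = R = 2540 Ω
  L: Z = jωL = j·885.9·0.000637 = 0 + j0.5643 Ω
Step 3 — Series combination: Z_total = R + L = 2540 + j0.5643 Ω = 2540∠0.0° Ω.
Step 4 — Source phasor: V = 50.1∠-60.0° V = 25.05 - j43.39 V.
Step 5 — Current: I = V / Z = 0.009858 - j0.01708 A = 0.01972∠-60.0° A.
Step 6 — Complex power: S = V·I* = 0.9882 + j0.0002196 VA.
Step 7 — Real power: P = Re(S) = 0.9882 W.
Step 8 — Reactive power: Q = Im(S) = 0.0002196 VAR.
Step 9 — Apparent power: |S| = 0.9882 VA.
Step 10 — Power factor: PF = P/|S| = 1 (lagging).

(a) P = 0.9882 W  (b) Q = 0.0002196 VAR  (c) S = 0.9882 VA  (d) PF = 1 (lagging)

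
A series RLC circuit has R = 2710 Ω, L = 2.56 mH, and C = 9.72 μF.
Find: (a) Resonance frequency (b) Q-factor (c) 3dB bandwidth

Step 1 — Resonance condition Im(Z)=0 gives ω₀ = 1/√(LC).
Step 2 — ω₀ = 1/√(0.00256·9.72e-06) = 6339 rad/s.
Step 3 — f₀ = ω₀/(2π) = 1009 Hz.
Step 4 — Series Q: Q = ω₀L/R = 6339·0.00256/2710 = 0.005988.
Step 5 — 3dB bandwidth: Δω = ω₀/Q = 1.059e+06 rad/s; BW = Δω/(2π) = 1.685e+05 Hz.

(a) f₀ = 1009 Hz  (b) Q = 0.005988  (c) BW = 1.685e+05 Hz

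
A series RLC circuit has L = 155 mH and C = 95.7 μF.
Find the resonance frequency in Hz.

Step 1 — Resonance condition Im(Z)=0 gives ω₀ = 1/√(LC).
Step 2 — ω₀ = 1/√(0.155·9.57e-05) = 259.6 rad/s.
Step 3 — f₀ = ω₀/(2π) = 41.32 Hz.

f₀ = 41.32 Hz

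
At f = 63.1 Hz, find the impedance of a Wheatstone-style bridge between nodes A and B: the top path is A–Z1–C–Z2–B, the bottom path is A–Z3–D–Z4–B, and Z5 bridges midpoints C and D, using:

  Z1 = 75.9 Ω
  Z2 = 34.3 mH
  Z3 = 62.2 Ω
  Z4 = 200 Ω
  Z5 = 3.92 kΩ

Step 1 — Angular frequency: ω = 2π·f = 2π·63.1 = 396.5 rad/s.
Step 2 — Component impedances:
  Z1: Z = R = 75.9 Ω
  Z2: Z = jωL = j·396.5·0.0343 = 0 + j13.6 Ω
  Z3: Z = R = 62.2 Ω
  Z4: Z = R = 200 Ω
  Z5: Z = R = 3920 Ω
Step 3 — Bridge requires nodal analysis (the Z5 bridge couples midpoints C and D, so the two paths cannot be reduced to a simple series/parallel combination). Setting node B to ground and injecting 1 A at node A, the 3-node admittance system at A, C, D solves to V_A = Z_AB = 58.69 + j8.262 Ω = 59.27∠8.0° Ω.

Z = 58.69 + j8.262 Ω = 59.27∠8.0° Ω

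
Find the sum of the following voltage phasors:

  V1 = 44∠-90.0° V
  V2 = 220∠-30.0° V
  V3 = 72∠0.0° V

Step 1 — Convert each phasor to rectangular form:
  V1 = 44·(cos(-90.0°) + j·sin(-90.0°)) = 0 - j44 V
  V2 = 220·(cos(-30.0°) + j·sin(-30.0°)) = 190.5 - j110 V
  V3 = 72·(cos(0.0°) + j·sin(0.0°)) = 72 V
Step 2 — Sum components: V_total = 262.5 - j154 V.
Step 3 — Convert to polar: |V_total| = 304.4 V, ∠V_total = -30.4°.

V_total = 304.4∠-30.4° V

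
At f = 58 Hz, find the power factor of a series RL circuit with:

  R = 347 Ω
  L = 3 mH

Step 1 — Angular frequency: ω = 2π·f = 2π·58 = 364.4 rad/s.
Step 2 — Component impedances:
  R: Z = R = 347 Ω
  L: Z = jωL = j·364.4·0.003 = 0 + j1.093 Ω
Step 3 — Series combination: Z_total = R + L = 347 + j1.093 Ω = 347∠0.2° Ω.
Step 4 — Power factor: PF = cos(φ) = Re(Z)/|Z| = 347/347 = 1.
Step 5 — Type: Im(Z) = 1.093 ⇒ lagging (phase φ = 0.2°).

PF = 1 (lagging, φ = 0.2°)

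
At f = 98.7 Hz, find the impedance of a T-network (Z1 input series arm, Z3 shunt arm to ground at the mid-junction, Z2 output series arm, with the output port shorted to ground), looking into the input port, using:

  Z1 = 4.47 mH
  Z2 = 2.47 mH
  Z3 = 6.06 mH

Step 1 — Angular frequency: ω = 2π·f = 2π·98.7 = 620.2 rad/s.
Step 2 — Component impedances:
  Z1: Z = jωL = j·620.2·0.00447 = 0 + j2.772 Ω
  Z2: Z = jωL = j·620.2·0.00247 = 0 + j1.532 Ω
  Z3: Z = jωL = j·620.2·0.00606 = 0 + j3.758 Ω
Step 3 — With the output port shorted to ground, the output series arm Z2 runs from the junction to ground; the shunt arm Z3 also runs from the junction to ground. They appear in parallel: Z3 || Z2 = 0 + j1.088 Ω.
Step 4 — Series with input arm Z1: Z_in = Z1 + (Z3 || Z2) = 0 + j3.86 Ω = 3.86∠90.0° Ω.

Z = 0 + j3.86 Ω = 3.86∠90.0° Ω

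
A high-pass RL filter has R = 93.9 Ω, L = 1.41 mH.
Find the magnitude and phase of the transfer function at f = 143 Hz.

Step 1 — Angular frequency: ω = 2π·143 = 898.5 rad/s.
Step 2 — Transfer function: H(jω) = jωL/(R + jωL).
Step 3 — Numerator jωL = j·1.267; denominator R + jωL = 93.9 + j1.267.
Step 4 — H = 0.000182 + j0.01349.
Step 5 — Magnitude: |H| = 0.01349 (-37.4 dB); phase: φ = 89.2°.

|H| = 0.01349 (-37.4 dB), φ = 89.2°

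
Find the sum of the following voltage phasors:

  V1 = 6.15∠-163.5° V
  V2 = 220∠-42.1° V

Step 1 — Convert each phasor to rectangular form:
  V1 = 6.15·(cos(-163.5°) + j·sin(-163.5°)) = -5.897 - j1.747 V
  V2 = 220·(cos(-42.1°) + j·sin(-42.1°)) = 163.2 - j147.5 V
Step 2 — Sum components: V_total = 157.3 - j149.2 V.
Step 3 — Convert to polar: |V_total| = 216.9 V, ∠V_total = -43.5°.

V_total = 216.9∠-43.5° V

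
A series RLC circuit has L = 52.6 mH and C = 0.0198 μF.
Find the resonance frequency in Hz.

Step 1 — Resonance condition Im(Z)=0 gives ω₀ = 1/√(LC).
Step 2 — ω₀ = 1/√(0.0526·1.98e-08) = 3.099e+04 rad/s.
Step 3 — f₀ = ω₀/(2π) = 4932 Hz.

f₀ = 4932 Hz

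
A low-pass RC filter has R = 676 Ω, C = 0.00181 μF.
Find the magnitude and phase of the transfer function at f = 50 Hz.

Step 1 — Angular frequency: ω = 2π·50 = 314.2 rad/s.
Step 2 — Transfer function: H(jω) = 1/(1 + jωRC).
Step 3 — Denominator: 1 + jωRC = 1 + j·314.2·676·1.81e-09 = 1 + j0.0003844.
Step 4 — H = 1 - j0.0003844.
Step 5 — Magnitude: |H| = 1 (-0.0 dB); phase: φ = -0.0°.

|H| = 1 (-0.0 dB), φ = -0.0°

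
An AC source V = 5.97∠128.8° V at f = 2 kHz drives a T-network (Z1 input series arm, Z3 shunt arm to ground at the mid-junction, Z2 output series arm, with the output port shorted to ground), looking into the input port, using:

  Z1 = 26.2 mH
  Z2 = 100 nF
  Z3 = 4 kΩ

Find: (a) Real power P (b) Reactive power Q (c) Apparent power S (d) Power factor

Step 1 — Angular frequency: ω = 2π·f = 2π·2000 = 1.257e+04 rad/s.
Step 2 — Component impedances:
  Z1: Z = jωL = j·1.257e+04·0.0262 = 0 + j329.2 Ω
  Z2: Z = 1/(jωC) = -j/(ω·C) = 0 - j795.8 Ω
  Z3: Z = R = 4000 Ω
Step 3 — With the output port shorted to ground, the output series arm Z2 runs from the junction to ground; the shunt arm Z3 also runs from the junction to ground. They appear in parallel: Z3 || Z2 = 152.3 - j765.5 Ω.
Step 4 — Series with input arm Z1: Z_in = Z1 + (Z3 || Z2) = 152.3 - j436.2 Ω = 462.1∠-70.8° Ω.
Step 5 — Source phasor: V = 5.97∠128.8° V = -3.741 + j4.653 V.
Step 6 — Current: I = V / Z = -0.01218 - j0.004325 A = 0.01292∠-160.4° A.
Step 7 — Complex power: S = V·I* = 0.02542 - j0.07283 VA.
Step 8 — Real power: P = Re(S) = 0.02542 W.
Step 9 — Reactive power: Q = Im(S) = -0.07283 VAR.
Step 10 — Apparent power: |S| = 0.07714 VA.
Step 11 — Power factor: PF = P/|S| = 0.3296 (leading).

(a) P = 0.02542 W  (b) Q = -0.07283 VAR  (c) S = 0.07714 VA  (d) PF = 0.3296 (leading)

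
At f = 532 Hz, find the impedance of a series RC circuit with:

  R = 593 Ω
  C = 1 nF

Step 1 — Angular frequency: ω = 2π·f = 2π·532 = 3343 rad/s.
Step 2 — Component impedances:
  R: Z = R = 593 Ω
  C: Z = 1/(jωC) = -j/(ω·C) = 0 - j2.992e+05 Ω
Step 3 — Series combination: Z_total = R + C = 593 - j2.992e+05 Ω = 2.992e+05∠-89.9° Ω.

Z = 593 - j2.992e+05 Ω = 2.992e+05∠-89.9° Ω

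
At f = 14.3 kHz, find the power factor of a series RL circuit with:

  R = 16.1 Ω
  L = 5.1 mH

Step 1 — Angular frequency: ω = 2π·f = 2π·1.43e+04 = 8.985e+04 rad/s.
Step 2 — Component impedances:
  R: Z = R = 16.1 Ω
  L: Z = jωL = j·8.985e+04·0.0051 = 0 + j458.2 Ω
Step 3 — Series combination: Z_total = R + L = 16.1 + j458.2 Ω = 458.5∠88.0° Ω.
Step 4 — Power factor: PF = cos(φ) = Re(Z)/|Z| = 16.1/458.5 = 0.03511.
Step 5 — Type: Im(Z) = 458.2 ⇒ lagging (phase φ = 88.0°).

PF = 0.03511 (lagging, φ = 88.0°)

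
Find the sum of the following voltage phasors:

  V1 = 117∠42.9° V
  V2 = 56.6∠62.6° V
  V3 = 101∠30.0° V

Step 1 — Convert each phasor to rectangular form:
  V1 = 117·(cos(42.9°) + j·sin(42.9°)) = 85.71 + j79.64 V
  V2 = 56.6·(cos(62.6°) + j·sin(62.6°)) = 26.05 + j50.25 V
  V3 = 101·(cos(30.0°) + j·sin(30.0°)) = 87.47 + j50.5 V
Step 2 — Sum components: V_total = 199.2 + j180.4 V.
Step 3 — Convert to polar: |V_total| = 268.8 V, ∠V_total = 42.2°.

V_total = 268.8∠42.2° V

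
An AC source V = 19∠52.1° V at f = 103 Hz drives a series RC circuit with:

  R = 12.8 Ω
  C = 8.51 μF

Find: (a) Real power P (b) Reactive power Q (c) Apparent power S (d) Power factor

Step 1 — Angular frequency: ω = 2π·f = 2π·103 = 647.2 rad/s.
Step 2 — Component impedances:
  R: Z = R = 12.8 Ω
  C: Z = 1/(jωC) = -j/(ω·C) = 0 - j181.6 Ω
Step 3 — Series combination: Z_total = R + C = 12.8 - j181.6 Ω = 182∠-86.0° Ω.
Step 4 — Source phasor: V = 19∠52.1° V = 11.67 + j14.99 V.
Step 5 — Current: I = V / Z = -0.07765 + j0.06975 A = 0.1044∠138.1° A.
Step 6 — Complex power: S = V·I* = 0.1395 - j1.978 VA.
Step 7 — Real power: P = Re(S) = 0.1395 W.
Step 8 — Reactive power: Q = Im(S) = -1.978 VAR.
Step 9 — Apparent power: |S| = 1.983 VA.
Step 10 — Power factor: PF = P/|S| = 0.07032 (leading).

(a) P = 0.1395 W  (b) Q = -1.978 VAR  (c) S = 1.983 VA  (d) PF = 0.07032 (leading)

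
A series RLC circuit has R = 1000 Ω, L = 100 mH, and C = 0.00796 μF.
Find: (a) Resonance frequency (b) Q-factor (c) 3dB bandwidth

Step 1 — Resonance: ω₀ = 1/√(LC) = 1/√(0.1·7.96e-09) = 3.544e+04 rad/s.
Step 2 — f₀ = ω₀/(2π) = 5641 Hz.
Step 3 — Series Q: Q = ω₀L/R = 3.544e+04·0.1/1000 = 3.544.
Step 4 — Bandwidth: Δω = ω₀/Q = 1e+04 rad/s; BW = Δω/(2π) = 1592 Hz.

(a) f₀ = 5641 Hz  (b) Q = 3.544  (c) BW = 1592 Hz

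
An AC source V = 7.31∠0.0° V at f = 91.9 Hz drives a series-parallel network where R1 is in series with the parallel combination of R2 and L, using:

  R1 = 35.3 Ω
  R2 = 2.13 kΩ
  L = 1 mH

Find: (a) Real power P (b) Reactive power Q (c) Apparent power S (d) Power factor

Step 1 — Angular frequency: ω = 2π·f = 2π·91.9 = 577.4 rad/s.
Step 2 — Component impedances:
  R1: Z = R = 35.3 Ω
  R2: Z = R = 2130 Ω
  L: Z = jωL = j·577.4·0.001 = 0 + j0.5774 Ω
Step 3 — Parallel branch: R2 || L = 1/(1/R2 + 1/L) = 0.0001565 + j0.5774 Ω.
Step 4 — Series with R1: Z_total = R1 + (R2 || L) = 35.3 + j0.5774 Ω = 35.3∠0.9° Ω.
Step 5 — Source phasor: V = 7.31∠0.0° V = 7.31 V.
Step 6 — Current: I = V / Z = 0.207 - j0.003386 A = 0.2071∠-0.9° A.
Step 7 — Complex power: S = V·I* = 1.513 + j0.02475 VA.
Step 8 — Real power: P = Re(S) = 1.513 W.
Step 9 — Reactive power: Q = Im(S) = 0.02475 VAR.
Step 10 — Apparent power: |S| = 1.514 VA.
Step 11 — Power factor: PF = P/|S| = 0.9999 (lagging).

(a) P = 1.513 W  (b) Q = 0.02475 VAR  (c) S = 1.514 VA  (d) PF = 0.9999 (lagging)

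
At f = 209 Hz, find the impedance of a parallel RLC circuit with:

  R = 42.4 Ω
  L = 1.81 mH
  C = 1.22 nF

Step 1 — Angular frequency: ω = 2π·f = 2π·209 = 1313 rad/s.
Step 2 — Component impedances:
  R: Z = R = 42.4 Ω
  L: Z = jωL = j·1313·0.00181 = 0 + j2.377 Ω
  C: Z = 1/(jωC) = -j/(ω·C) = 0 - j6.242e+05 Ω
Step 3 — Parallel combination: 1/Z_total = 1/R + 1/L + 1/C; Z_total = 0.1328 + j2.369 Ω = 2.373∠86.8° Ω.

Z = 0.1328 + j2.369 Ω = 2.373∠86.8° Ω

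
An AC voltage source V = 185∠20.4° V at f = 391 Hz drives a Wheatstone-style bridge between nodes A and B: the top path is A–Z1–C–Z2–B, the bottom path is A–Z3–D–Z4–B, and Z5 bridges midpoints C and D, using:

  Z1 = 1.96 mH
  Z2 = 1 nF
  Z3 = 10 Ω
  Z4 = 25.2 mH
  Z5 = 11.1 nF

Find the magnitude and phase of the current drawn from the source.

Step 1 — Angular frequency: ω = 2π·f = 2π·391 = 2457 rad/s.
Step 2 — Component impedances:
  Z1: Z = jωL = j·2457·0.00196 = 0 + j4.815 Ω
  Z2: Z = 1/(jωC) = -j/(ω·C) = 0 - j4.07e+05 Ω
  Z3: Z = R = 10 Ω
  Z4: Z = jωL = j·2457·0.0252 = 0 + j61.91 Ω
  Z5: Z = 1/(jωC) = -j/(ω·C) = 0 - j3.667e+04 Ω
Step 3 — Bridge requires nodal analysis (the Z5 bridge couples midpoints C and D, so the two paths cannot be reduced to a simple series/parallel combination). Setting node B to ground and injecting 1 A at node A, the 3-node admittance system at A, C, D solves to V_A = Z_AB = 10 + j61.92 Ω = 62.72∠80.8° Ω.
Step 4 — Source phasor: V = 185∠20.4° V = 173.4 + j64.49 V.
Step 5 — Ohm's law: I = V / Z_total = (173.4 + j64.49) / (10 + j61.92) = 1.456 - j2.565 A.
Step 6 — Convert to polar: |I| = 2.95 A, ∠I = -60.4°.

I = 2.95∠-60.4° A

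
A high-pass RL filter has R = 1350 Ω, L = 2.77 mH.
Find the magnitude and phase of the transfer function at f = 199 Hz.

Step 1 — Angular frequency: ω = 2π·199 = 1250 rad/s.
Step 2 — Transfer function: H(jω) = jωL/(R + jωL).
Step 3 — Numerator jωL = j·3.463; denominator R + jωL = 1350 + j3.463.
Step 4 — H = 6.582e-06 + j0.002566.
Step 5 — Magnitude: |H| = 0.002566 (-51.8 dB); phase: φ = 89.9°.

|H| = 0.002566 (-51.8 dB), φ = 89.9°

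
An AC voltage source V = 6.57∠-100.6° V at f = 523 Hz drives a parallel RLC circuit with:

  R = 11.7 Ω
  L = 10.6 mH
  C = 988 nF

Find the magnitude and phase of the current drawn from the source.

Step 1 — Angular frequency: ω = 2π·f = 2π·523 = 3286 rad/s.
Step 2 — Component impedances:
  R: Z = R = 11.7 Ω
  L: Z = jωL = j·3286·0.0106 = 0 + j34.83 Ω
  C: Z = 1/(jωC) = -j/(ω·C) = 0 - j308 Ω
Step 3 — Parallel combination: 1/Z_total = 1/R + 1/L + 1/C; Z_total = 10.75 + j3.201 Ω = 11.21∠16.6° Ω.
Step 4 — Source phasor: V = 6.57∠-100.6° V = -1.209 - j6.458 V.
Step 5 — Ohm's law: I = V / Z_total = (-1.209 - j6.458) / (10.75 + j3.201) = -0.2677 - j0.5212 A.
Step 6 — Convert to polar: |I| = 0.5859 A, ∠I = -117.2°.

I = 0.5859∠-117.2° A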